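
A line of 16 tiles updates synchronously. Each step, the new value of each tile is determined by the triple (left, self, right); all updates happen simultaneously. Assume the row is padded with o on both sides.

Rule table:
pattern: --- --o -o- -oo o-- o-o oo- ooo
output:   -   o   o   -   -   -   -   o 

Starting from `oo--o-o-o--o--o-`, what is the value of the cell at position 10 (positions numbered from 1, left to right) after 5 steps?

-

o--oo-o-o-oo-oo-
--o---o-o-------
-oo--oo-o------o
----o---o-----o-
---oo--oo----oo-
position 10 holds -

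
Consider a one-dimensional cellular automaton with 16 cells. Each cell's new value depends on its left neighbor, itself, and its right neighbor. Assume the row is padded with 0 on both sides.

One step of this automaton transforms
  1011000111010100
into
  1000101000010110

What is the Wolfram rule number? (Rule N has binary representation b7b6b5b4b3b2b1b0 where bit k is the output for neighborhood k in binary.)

22

position 8: 111 → 0  (bit 7 = 0)
position 3: 110 → 0  (bit 6 = 0)
position 1: 101 → 0  (bit 5 = 0)
position 4: 100 → 1  (bit 4 = 1)
position 2: 011 → 0  (bit 3 = 0)
position 0: 010 → 1  (bit 2 = 1)
position 6: 001 → 1  (bit 1 = 1)
position 5: 000 → 0  (bit 0 = 0)
bits b7..b0 = 00010110 = 22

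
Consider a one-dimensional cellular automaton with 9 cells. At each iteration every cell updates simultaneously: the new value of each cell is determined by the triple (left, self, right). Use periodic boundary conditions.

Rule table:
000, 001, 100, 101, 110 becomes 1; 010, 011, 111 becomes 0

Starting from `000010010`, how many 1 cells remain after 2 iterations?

4

111101101
000110110
count of 1: 4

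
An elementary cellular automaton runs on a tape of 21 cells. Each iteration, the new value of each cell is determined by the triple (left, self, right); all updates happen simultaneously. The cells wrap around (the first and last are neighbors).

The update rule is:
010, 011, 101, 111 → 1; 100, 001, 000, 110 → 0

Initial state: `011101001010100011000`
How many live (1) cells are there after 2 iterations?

011011001111100010000
010110001111000010000
count of 1: 8

8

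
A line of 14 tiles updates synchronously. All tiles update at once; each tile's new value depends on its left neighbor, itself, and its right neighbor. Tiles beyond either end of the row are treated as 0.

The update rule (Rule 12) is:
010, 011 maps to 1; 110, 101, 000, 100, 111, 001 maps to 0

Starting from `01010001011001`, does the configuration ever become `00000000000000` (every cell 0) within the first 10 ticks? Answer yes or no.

01010001010001
01010001010001  (fixed point — unchanged through tick 10)
tick 10 is 01010001010001, still not uniform 0

no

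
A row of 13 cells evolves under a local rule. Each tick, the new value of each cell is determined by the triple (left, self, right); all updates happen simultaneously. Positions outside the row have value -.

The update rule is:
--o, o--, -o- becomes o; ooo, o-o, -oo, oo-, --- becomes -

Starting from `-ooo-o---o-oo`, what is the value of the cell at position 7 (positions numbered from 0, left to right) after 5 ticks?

-

o----oo-oo---
oo--o-----o--
--oooo---ooo-
-o----o-o---o
ooo--oo-oo-oo
position 7 holds -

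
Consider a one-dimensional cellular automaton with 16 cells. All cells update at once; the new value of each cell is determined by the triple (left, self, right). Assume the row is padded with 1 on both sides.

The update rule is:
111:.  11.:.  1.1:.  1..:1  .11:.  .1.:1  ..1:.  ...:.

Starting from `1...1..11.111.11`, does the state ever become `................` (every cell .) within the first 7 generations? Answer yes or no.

.1..11..........
.11...1.........
...1..11........
1..11...1.......
.1...1..11......
.11..11...1.....
...1...1..11....
generation 7 is ...1...1..11...., still not uniform .

no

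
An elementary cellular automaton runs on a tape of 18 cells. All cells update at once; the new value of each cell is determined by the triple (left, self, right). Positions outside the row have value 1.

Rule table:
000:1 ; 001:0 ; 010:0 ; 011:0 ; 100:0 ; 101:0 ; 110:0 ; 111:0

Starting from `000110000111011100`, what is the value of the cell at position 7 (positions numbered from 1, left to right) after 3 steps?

1

010000110000000000
000110000111111110
010000110000000000
position 7 holds 1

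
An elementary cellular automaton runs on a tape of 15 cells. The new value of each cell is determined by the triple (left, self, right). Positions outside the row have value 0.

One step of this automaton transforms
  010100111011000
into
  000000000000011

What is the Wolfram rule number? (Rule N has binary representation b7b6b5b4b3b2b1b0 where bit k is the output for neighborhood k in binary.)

position 7: 111 → 0  (bit 7 = 0)
position 8: 110 → 0  (bit 6 = 0)
position 2: 101 → 0  (bit 5 = 0)
position 4: 100 → 0  (bit 4 = 0)
position 6: 011 → 0  (bit 3 = 0)
position 1: 010 → 0  (bit 2 = 0)
position 0: 001 → 0  (bit 1 = 0)
position 13: 000 → 1  (bit 0 = 1)
bits b7..b0 = 00000001 = 1

1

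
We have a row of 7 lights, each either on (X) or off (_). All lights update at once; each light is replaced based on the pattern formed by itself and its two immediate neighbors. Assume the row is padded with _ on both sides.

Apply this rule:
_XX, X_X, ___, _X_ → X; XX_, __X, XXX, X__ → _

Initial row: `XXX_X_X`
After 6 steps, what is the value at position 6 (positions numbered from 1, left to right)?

X

X__XXXX
X__X___
X__X_XX
X__XXX_
X__X___  (repeats step 2; period 3)
step 6: X__X_XX
position 6 holds X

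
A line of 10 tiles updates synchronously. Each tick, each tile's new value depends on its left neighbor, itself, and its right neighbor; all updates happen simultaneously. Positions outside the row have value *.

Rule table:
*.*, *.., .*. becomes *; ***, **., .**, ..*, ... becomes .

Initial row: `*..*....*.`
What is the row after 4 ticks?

.*.**...**
***..*....
...*.**...
*..**..*..

*..**..*..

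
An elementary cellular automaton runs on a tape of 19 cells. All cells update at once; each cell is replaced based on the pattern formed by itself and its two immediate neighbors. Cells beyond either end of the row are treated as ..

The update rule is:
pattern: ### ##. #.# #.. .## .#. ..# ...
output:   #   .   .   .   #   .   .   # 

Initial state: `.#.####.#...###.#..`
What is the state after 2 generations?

...###....#.##....#
##.##..##...#..##..

##.##..##...#..##..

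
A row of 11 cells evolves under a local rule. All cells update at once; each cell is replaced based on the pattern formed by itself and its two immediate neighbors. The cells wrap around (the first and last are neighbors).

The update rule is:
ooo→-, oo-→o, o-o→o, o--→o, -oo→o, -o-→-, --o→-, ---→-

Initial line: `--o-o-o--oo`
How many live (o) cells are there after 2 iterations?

iteration 1: o--o-o-o-oo
iteration 2: oo--o-o-oo-
count of o: 6

6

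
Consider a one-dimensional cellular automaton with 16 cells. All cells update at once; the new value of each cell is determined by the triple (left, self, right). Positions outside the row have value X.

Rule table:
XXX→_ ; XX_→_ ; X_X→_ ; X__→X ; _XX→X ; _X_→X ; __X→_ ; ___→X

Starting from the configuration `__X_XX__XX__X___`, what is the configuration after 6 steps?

__X_X_X_X_X_X___

X_X_X_X_X_X_XXX_
__X_X_X_X_X_X___
X_X_X_X_X_X_XXX_  (repeats step 1; period 2)
step 6: __X_X_X_X_X_X___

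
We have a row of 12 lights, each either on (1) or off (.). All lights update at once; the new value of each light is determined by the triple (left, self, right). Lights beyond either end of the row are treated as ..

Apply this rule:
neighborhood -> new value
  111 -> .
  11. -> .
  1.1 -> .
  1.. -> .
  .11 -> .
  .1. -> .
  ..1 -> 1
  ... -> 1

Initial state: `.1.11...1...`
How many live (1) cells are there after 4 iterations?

iteration 1: 1.....11..11
iteration 2: ..1111...1..
iteration 3: 11.....11..1
iteration 4: ...1111...1.
count of 1: 5

5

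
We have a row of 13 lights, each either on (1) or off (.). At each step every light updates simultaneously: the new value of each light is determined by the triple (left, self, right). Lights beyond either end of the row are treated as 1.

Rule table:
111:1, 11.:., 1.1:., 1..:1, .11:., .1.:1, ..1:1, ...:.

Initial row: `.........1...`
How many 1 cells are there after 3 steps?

step 1: 1.......111.1
step 2: .1.....1.1...
step 3: .11...11.11.1
count of 1: 7

7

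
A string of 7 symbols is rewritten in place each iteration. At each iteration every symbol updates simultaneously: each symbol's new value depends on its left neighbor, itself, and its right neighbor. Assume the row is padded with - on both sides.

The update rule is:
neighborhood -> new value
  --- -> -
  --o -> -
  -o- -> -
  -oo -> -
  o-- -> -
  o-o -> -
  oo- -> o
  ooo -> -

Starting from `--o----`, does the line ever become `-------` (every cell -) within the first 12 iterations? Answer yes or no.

iteration 1: -------
all cells are - at iteration 1

yes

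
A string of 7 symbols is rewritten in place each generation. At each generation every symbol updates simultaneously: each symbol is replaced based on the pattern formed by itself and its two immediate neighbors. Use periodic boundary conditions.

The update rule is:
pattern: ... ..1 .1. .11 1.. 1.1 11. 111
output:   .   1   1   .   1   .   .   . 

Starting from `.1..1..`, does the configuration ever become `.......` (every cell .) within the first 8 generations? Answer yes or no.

yes

111111.
.......
all cells are . at generation 2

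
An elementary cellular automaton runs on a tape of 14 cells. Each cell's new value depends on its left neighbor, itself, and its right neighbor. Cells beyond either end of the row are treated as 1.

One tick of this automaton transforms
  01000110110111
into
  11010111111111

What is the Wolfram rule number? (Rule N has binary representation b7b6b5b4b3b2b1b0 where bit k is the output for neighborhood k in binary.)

position 12: 111 → 1  (bit 7 = 1)
position 6: 110 → 1  (bit 6 = 1)
position 0: 101 → 1  (bit 5 = 1)
position 2: 100 → 0  (bit 4 = 0)
position 5: 011 → 1  (bit 3 = 1)
position 1: 010 → 1  (bit 2 = 1)
position 4: 001 → 0  (bit 1 = 0)
position 3: 000 → 1  (bit 0 = 1)
bits b7..b0 = 11101101 = 237

237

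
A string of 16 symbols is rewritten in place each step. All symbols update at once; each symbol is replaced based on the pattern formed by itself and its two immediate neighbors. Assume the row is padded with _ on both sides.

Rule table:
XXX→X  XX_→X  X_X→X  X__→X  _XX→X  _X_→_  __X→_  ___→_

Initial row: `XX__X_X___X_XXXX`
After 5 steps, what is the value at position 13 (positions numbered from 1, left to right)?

step 1: XXX__X_X___XXXXX
step 2: XXXX__X_X__XXXXX
step 3: XXXXX__X_X_XXXXX
step 4: XXXXXX__X_XXXXXX
step 5: XXXXXXX__XXXXXXX
position 13 holds X

X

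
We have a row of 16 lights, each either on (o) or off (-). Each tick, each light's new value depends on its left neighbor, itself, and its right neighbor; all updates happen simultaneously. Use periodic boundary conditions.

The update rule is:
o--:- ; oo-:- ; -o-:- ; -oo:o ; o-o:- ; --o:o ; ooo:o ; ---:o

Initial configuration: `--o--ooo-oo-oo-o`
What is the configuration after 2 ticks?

tick 1: -o--ooo--o--o---
tick 2: o--ooo--o--o--oo

o--ooo--o--o--oo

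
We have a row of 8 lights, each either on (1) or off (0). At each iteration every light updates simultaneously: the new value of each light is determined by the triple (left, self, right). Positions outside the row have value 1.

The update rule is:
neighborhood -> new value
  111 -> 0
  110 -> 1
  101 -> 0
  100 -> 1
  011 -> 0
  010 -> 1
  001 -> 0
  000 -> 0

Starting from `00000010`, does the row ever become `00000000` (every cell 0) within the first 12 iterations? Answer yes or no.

no

iteration 1: 10000010
iteration 2: 11000010
iteration 3: 01100010
iteration 4: 00110010
iteration 5: 10011010
iteration 6: 11001010
iteration 7: 01101010
iteration 8: 00101010
iteration 9: 10101010
iteration 10: 10101010  (fixed point — unchanged through iteration 12)
iteration 12 is 10101010, still not uniform 0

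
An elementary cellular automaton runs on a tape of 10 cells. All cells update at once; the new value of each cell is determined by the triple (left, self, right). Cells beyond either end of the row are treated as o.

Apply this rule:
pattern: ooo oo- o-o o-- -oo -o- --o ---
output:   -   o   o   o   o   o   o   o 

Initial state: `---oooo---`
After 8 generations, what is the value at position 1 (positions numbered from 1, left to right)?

oooo--oooo
---oooo---  (repeats generation 0; period 2)
generation 8: ---oooo---
position 1 holds -

-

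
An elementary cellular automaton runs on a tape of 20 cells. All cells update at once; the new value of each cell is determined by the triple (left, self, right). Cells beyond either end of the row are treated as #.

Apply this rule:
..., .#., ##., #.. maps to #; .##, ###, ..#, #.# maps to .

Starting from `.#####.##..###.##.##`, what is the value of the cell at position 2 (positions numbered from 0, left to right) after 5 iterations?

.

.....#..##...#..#...
####.##..###.##.###.
...#..##...#..#...#.
##.##..###.##.###.#.
.#..##...#..#...#.#.
position 2 holds .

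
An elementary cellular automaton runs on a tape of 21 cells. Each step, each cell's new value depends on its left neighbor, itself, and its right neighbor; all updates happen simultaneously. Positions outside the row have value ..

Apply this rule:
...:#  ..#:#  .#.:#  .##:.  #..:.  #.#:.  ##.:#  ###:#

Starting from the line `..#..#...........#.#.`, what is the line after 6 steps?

###.##.###########.#.
.##..#..##########.#.
#.#.##.#.#########.#.
#.#..#.#..########.#.
#.#.##.#.#.#######.#.
#.#..#.#.#..######.#.

#.#..#.#.#..######.#.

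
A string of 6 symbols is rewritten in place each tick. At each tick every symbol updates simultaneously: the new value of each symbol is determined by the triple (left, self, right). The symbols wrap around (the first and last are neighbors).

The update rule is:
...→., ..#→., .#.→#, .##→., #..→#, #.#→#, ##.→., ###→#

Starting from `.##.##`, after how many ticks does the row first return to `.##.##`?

#..#..
##.##.
..#..#
#.##.#
.#..#.
.##.##

6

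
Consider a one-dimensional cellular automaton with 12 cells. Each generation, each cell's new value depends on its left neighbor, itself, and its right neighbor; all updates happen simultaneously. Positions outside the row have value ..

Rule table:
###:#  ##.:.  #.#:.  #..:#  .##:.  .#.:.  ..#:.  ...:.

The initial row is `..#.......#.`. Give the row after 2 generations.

....#.......

...#.......#
....#.......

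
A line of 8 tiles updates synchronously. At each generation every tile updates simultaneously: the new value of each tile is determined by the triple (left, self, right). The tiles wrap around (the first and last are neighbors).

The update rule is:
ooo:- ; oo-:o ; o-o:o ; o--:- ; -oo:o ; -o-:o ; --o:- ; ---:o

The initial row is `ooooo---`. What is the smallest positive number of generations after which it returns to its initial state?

o---o-o-
o-o-oooo
ooooo---

3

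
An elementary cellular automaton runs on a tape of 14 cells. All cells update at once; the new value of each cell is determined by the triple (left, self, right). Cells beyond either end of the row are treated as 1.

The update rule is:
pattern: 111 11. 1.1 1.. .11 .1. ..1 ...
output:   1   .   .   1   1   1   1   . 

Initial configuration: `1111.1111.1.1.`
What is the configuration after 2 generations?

11.1111.111.1.

111..111..1.1.
11.1111.111.1.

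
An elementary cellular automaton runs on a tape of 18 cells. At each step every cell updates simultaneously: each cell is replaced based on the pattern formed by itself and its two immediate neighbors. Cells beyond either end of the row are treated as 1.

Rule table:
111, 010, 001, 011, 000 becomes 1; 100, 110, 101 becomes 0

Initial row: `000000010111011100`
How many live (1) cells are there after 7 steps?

011111110110011001
011111100100110011
011111001101100111
011110011001001111
011100110011011111
011001100110011111
010011001100111111
count of 1: 11

11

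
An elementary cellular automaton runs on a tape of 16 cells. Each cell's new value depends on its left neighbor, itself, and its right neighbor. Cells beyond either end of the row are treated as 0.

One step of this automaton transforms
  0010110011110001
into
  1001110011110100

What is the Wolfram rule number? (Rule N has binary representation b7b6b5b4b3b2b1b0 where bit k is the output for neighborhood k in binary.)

position 9: 111 → 1  (bit 7 = 1)
position 5: 110 → 1  (bit 6 = 1)
position 3: 101 → 1  (bit 5 = 1)
position 6: 100 → 0  (bit 4 = 0)
position 4: 011 → 1  (bit 3 = 1)
position 2: 010 → 0  (bit 2 = 0)
position 1: 001 → 0  (bit 1 = 0)
position 0: 000 → 1  (bit 0 = 1)
bits b7..b0 = 11101001 = 233

233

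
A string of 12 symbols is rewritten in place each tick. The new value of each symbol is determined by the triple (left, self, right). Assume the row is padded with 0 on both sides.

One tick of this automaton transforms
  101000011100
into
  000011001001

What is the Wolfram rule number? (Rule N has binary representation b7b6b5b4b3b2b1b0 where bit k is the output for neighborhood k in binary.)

129

position 8: 111 → 1  (bit 7 = 1)
position 9: 110 → 0  (bit 6 = 0)
position 1: 101 → 0  (bit 5 = 0)
position 3: 100 → 0  (bit 4 = 0)
position 7: 011 → 0  (bit 3 = 0)
position 0: 010 → 0  (bit 2 = 0)
position 6: 001 → 0  (bit 1 = 0)
position 4: 000 → 1  (bit 0 = 1)
bits b7..b0 = 10000001 = 129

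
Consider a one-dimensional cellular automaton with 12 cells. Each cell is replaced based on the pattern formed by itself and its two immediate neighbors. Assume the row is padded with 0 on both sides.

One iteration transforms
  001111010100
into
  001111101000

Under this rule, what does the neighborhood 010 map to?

At position 7 the neighborhood is 010; the next row has 0 there.

0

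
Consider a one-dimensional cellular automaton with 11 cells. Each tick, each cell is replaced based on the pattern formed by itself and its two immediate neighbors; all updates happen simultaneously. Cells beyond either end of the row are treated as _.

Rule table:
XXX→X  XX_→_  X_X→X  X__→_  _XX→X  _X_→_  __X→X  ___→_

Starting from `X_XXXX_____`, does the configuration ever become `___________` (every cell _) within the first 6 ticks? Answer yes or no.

yes

tick 1: _XXXX______
tick 2: XXXX_______
tick 3: XXX________
tick 4: XX_________
tick 5: X__________
tick 6: ___________
all cells are _ at tick 6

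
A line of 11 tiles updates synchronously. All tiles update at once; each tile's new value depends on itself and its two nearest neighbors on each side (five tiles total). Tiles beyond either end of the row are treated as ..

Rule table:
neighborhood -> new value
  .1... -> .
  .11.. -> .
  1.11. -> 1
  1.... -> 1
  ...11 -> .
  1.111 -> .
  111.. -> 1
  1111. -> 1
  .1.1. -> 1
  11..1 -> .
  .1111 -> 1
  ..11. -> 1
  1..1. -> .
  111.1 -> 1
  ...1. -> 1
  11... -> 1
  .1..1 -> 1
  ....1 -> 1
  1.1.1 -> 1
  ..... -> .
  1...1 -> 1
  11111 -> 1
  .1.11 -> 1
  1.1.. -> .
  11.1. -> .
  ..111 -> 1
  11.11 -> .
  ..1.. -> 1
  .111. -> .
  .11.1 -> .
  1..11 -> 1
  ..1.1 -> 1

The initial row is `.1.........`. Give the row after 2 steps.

1....1.....

11.1.......
1....1.....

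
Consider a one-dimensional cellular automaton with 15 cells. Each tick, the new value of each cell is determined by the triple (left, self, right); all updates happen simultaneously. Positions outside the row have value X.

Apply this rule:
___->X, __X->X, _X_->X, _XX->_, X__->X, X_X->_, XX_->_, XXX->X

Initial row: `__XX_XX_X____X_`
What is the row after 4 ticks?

XX______XXXXXX_
X_XXXXXX_XXXX__
___XXXX___XX_XX
XXX_XX_XXX____X

XXX_XX_XXX____X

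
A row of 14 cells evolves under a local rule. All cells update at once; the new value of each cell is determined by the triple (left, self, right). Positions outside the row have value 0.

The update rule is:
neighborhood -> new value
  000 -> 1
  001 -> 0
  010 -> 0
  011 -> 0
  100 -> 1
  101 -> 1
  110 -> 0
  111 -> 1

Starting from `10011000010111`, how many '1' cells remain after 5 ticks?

tick 1: 01000111001010
tick 2: 00110010100101
tick 3: 10001001010010
tick 4: 01100100101001
tick 5: 00010010010100
count of 1: 4

4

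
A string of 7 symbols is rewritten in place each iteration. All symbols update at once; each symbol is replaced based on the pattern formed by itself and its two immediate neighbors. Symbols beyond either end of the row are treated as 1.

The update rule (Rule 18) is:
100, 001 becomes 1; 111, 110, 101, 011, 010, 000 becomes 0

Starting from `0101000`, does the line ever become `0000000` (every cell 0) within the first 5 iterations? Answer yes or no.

yes

iteration 1: 0000101
iteration 2: 1001000
iteration 3: 0110101
iteration 4: 0000000
all cells are 0 at iteration 4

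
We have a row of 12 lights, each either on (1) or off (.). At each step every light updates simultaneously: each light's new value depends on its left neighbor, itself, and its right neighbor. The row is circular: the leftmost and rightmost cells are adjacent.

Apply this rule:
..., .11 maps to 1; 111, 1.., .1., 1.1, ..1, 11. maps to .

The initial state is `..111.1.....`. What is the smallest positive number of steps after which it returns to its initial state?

1.1.....1111
....111.1...
111.1.....11
......111.1.
11111.1.....
1.......111.
..11111.1...
1.1.......11
....11111.1.
111.1.......
1.....11111.
..111.1.....

12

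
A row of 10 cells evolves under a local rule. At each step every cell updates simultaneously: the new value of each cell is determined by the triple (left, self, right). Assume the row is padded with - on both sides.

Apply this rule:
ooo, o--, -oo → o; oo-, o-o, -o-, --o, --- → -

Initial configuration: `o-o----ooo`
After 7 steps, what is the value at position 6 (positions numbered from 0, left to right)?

---o---oo-
----o--o-o
-----o----
------o---
-------o--
--------o-
---------o
position 6 holds -

-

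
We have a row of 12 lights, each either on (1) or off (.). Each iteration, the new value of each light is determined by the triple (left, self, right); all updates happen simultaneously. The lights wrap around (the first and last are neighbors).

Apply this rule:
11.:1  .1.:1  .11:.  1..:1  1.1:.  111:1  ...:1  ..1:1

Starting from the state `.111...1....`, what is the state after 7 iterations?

1111111.1111

iteration 1: 1.1111111111
iteration 2: 1..111111111
iteration 3: 111.11111111
iteration 4: 111..1111111
iteration 5: 11111.111111
iteration 6: 11111..11111
iteration 7: 1111111.1111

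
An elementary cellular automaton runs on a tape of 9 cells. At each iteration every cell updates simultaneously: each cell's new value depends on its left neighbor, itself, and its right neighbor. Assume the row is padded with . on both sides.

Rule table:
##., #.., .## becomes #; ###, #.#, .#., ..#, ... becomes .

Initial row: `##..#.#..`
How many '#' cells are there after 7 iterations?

###....#.
#.##....#
..###....
..#.##...
....###..
....#.##.
......###
count of #: 3

3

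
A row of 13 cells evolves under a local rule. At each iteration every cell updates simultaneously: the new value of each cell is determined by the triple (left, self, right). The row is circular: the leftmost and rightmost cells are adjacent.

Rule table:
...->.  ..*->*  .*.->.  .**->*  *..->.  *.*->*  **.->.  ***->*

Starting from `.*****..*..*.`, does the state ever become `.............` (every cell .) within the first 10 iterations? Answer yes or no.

*****..*..*..
****..*..*..*
***..*..*..**
**..*..*..***
*..*..*..****
..*..*..*****
.*..*..*****.
*..*..*****..
..*..*****..*
.*..*****..*.
iteration 10 is .*..*****..*., still not uniform .

no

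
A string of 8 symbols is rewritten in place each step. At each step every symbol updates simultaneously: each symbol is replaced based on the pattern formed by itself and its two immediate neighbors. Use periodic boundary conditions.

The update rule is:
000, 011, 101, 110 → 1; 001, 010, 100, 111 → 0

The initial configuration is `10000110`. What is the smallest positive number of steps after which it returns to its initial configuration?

4

00110111
00111101
00100110
10000110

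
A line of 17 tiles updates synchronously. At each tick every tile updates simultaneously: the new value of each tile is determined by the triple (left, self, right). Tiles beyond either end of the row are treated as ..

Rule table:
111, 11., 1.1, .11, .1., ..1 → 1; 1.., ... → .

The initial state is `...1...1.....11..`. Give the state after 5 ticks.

111111111111111..

..11..11....111..
.111.111...1111..
11111111..11111..
11111111.111111..
111111111111111..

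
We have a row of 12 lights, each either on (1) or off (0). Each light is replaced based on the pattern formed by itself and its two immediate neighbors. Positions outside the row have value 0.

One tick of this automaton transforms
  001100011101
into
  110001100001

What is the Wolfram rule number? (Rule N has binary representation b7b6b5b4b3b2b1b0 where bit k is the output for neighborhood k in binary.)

7

position 8: 111 → 0  (bit 7 = 0)
position 3: 110 → 0  (bit 6 = 0)
position 10: 101 → 0  (bit 5 = 0)
position 4: 100 → 0  (bit 4 = 0)
position 2: 011 → 0  (bit 3 = 0)
position 11: 010 → 1  (bit 2 = 1)
position 1: 001 → 1  (bit 1 = 1)
position 0: 000 → 1  (bit 0 = 1)
bits b7..b0 = 00000111 = 7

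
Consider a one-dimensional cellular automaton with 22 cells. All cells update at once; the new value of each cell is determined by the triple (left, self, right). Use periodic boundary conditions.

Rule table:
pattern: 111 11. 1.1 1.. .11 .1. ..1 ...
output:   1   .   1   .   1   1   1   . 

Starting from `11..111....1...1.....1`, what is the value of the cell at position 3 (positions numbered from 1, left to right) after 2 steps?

1

step 1: 1..111....11..11....11
step 2: ..111....11..11....111
position 3 holds 1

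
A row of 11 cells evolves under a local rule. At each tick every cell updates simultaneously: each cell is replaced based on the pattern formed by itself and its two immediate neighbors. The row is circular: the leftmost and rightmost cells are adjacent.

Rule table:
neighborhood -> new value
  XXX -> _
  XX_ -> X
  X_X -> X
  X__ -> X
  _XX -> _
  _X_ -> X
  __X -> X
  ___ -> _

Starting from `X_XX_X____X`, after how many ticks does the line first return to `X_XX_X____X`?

tick 1: XX_XXXX__X_
tick 2: _XX___XXXXX
tick 3: X_XX_X____X

3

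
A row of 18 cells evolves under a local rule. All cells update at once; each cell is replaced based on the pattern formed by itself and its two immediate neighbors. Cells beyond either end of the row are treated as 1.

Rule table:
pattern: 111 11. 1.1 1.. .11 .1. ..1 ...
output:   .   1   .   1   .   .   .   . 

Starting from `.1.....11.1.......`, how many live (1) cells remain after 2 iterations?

4

..1.....1..1......
1..1.....1..1.....
count of 1: 4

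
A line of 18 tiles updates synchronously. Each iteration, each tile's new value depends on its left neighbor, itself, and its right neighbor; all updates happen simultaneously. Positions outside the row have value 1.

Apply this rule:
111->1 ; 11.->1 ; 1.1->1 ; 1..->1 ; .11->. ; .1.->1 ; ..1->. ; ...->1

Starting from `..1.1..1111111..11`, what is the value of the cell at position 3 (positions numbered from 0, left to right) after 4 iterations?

1

1.1111..1111111..1
11.1111..1111111..
111.1111..1111111.
1111.1111..1111111
position 3 holds 1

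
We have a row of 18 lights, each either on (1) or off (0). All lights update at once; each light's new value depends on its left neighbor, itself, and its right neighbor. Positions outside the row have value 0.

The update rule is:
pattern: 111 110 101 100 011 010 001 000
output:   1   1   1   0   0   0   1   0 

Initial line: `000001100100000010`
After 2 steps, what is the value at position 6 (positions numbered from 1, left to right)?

1

step 1: 000010101000000100
step 2: 000101010000001000
position 6 holds 1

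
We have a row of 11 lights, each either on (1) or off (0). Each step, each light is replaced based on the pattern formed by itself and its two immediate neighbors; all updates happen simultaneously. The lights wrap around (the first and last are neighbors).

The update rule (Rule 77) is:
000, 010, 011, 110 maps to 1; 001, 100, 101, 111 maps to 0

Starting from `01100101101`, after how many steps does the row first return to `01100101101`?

step 1: 01100101101

1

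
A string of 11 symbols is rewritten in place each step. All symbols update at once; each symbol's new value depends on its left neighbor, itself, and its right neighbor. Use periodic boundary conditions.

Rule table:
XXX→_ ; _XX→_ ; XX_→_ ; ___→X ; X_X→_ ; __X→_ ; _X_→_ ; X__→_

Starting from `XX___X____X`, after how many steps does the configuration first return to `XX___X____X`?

2

step 1: ___X___XX__
step 2: XX___X____X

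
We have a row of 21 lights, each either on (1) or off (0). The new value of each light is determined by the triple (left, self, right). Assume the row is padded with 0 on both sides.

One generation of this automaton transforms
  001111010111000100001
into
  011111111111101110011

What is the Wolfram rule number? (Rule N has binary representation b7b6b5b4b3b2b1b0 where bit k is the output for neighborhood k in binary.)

254

position 3: 111 → 1  (bit 7 = 1)
position 5: 110 → 1  (bit 6 = 1)
position 6: 101 → 1  (bit 5 = 1)
position 12: 100 → 1  (bit 4 = 1)
position 2: 011 → 1  (bit 3 = 1)
position 7: 010 → 1  (bit 2 = 1)
position 1: 001 → 1  (bit 1 = 1)
position 0: 000 → 0  (bit 0 = 0)
bits b7..b0 = 11111110 = 254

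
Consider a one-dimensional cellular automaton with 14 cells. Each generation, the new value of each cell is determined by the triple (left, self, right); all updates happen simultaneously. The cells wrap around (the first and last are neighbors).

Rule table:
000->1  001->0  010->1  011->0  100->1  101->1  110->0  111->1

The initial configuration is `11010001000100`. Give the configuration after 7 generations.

01111010110101

00111101110110
10011010101001
01000111111100
01110011111011
10101001110100
11111100101110
01111010110101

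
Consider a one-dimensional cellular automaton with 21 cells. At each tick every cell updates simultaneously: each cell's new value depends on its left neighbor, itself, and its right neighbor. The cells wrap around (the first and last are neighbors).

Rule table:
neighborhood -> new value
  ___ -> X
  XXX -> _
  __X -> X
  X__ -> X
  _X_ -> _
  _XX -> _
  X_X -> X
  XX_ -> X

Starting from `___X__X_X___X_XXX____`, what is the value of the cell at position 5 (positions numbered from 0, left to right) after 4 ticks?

X

tick 1: XXX_XX_X_XXX_X__XXXXX
tick 2: __XX_XX_X__XX_XX_____
tick 3: XX_XX_XX_XX_XX_XXXXXX
tick 4: _XX_XX_XX_XX_XX______
position 5 holds X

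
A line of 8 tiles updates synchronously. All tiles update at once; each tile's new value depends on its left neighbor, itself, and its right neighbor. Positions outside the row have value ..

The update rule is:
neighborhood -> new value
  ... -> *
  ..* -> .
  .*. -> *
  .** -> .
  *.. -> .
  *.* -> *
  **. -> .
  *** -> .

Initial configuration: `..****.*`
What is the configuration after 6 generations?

*.....**
*.***...
**....**
...**...
**....**  (repeats generation 3; period 2)
generation 6: ...**...

...**...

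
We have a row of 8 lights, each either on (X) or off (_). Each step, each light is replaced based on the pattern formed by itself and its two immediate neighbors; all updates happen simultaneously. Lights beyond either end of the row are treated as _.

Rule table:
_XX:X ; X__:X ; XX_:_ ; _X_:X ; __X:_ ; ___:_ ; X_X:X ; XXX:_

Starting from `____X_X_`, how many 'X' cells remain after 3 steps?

2

____XXXX
____X___
____XX__
count of X: 2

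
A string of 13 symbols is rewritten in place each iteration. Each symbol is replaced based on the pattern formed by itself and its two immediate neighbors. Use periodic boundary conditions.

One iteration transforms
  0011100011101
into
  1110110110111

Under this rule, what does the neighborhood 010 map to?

At position 12 the neighborhood is 010; the next row has 1 there.

1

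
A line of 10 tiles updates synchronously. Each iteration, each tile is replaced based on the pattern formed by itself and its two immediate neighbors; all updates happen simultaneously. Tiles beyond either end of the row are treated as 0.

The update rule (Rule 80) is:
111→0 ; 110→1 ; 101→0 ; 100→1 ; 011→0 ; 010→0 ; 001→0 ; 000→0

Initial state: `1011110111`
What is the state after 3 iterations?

0000010001
0000001000
0000000100

0000000100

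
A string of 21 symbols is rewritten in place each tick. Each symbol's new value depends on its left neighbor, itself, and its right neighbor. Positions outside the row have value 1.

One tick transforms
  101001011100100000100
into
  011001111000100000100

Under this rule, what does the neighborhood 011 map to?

1

At position 7 the neighborhood is 011; the next row has 1 there.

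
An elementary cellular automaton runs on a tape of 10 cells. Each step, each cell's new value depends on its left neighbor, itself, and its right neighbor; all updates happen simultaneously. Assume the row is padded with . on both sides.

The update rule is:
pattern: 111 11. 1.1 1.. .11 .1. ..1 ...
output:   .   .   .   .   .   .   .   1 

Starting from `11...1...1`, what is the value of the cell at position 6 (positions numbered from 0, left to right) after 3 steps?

...1...1..
11...1...1  (repeats step 0; period 2)
step 3: ...1...1..
position 6 holds .

.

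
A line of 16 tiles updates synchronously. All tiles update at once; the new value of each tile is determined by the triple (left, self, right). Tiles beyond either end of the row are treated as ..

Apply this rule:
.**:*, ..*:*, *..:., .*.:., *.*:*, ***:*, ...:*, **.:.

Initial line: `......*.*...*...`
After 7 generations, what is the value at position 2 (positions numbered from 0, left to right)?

generation 1: ******.*..**..**
generation 2: *****.*..**..**.
generation 3: ****.*..**..**..
generation 4: ***.*..**..**..*
generation 5: **.*..**..**..*.
generation 6: *.*..**..**..*..
generation 7: .*..**..**..*..*
position 2 holds .

.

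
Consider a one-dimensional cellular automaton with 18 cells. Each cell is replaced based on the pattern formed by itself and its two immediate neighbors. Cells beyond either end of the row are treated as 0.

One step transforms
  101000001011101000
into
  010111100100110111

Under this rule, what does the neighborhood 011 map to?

0

At position 10 the neighborhood is 011; the next row has 0 there.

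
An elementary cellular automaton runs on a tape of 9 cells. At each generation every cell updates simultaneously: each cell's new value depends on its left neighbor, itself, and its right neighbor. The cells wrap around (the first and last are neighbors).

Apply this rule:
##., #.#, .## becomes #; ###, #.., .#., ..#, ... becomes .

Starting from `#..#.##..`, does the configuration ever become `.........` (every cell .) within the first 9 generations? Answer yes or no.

....###..
....#.#..
.....#...
.........
all cells are . at generation 4

yes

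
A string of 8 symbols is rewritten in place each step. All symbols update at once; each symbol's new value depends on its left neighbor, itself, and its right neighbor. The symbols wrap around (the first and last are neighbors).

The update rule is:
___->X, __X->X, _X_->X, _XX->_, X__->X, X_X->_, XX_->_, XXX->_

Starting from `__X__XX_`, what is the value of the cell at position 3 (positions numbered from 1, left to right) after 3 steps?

X

XXXXX__X
_____XX_
XXXXX__X
position 3 holds X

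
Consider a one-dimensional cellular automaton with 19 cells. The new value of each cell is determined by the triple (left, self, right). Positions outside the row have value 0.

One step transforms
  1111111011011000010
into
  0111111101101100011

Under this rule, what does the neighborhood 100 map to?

1

At position 13 the neighborhood is 100; the next row has 1 there.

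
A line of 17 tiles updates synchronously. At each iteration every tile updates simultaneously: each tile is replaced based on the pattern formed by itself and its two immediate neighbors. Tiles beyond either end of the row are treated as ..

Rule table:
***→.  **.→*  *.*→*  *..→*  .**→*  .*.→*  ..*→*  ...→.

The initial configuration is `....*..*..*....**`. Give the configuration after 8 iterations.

...*********..***
..**.......****.*
.****.....**..***
**..**...******.*
*******.**....***
*.....*****..**.*
**...**...*******
***.****.**.....*

***.****.**.....*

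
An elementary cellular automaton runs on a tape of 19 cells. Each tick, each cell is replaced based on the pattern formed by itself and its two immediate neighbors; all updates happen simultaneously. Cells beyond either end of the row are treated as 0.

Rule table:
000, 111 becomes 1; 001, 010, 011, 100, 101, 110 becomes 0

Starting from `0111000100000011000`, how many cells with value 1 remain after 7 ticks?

12

tick 1: 0010010001111000011
tick 2: 1000000100110011000
tick 3: 0011110000000000011
tick 4: 1001100111111111000
tick 5: 0000000011111110011
tick 6: 1111111001111100000
tick 7: 0111110000111001111
count of 1: 12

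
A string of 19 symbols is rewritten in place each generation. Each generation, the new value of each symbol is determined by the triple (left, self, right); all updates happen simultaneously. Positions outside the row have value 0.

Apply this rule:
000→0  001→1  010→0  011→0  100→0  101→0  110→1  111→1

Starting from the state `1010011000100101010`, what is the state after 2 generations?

0000101001001000000
0001000010010000000

0001000010010000000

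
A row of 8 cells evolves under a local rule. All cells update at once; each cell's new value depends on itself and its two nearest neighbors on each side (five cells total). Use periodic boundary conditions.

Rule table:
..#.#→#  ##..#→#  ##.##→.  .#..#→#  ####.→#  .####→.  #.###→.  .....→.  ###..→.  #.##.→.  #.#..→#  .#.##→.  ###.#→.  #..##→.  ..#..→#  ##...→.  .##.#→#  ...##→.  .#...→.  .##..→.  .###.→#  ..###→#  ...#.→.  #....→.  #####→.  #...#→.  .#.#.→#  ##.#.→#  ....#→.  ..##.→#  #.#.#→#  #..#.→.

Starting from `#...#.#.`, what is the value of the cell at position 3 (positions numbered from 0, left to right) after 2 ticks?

.

tick 1: #...####
tick 2: ....#..#
position 3 holds .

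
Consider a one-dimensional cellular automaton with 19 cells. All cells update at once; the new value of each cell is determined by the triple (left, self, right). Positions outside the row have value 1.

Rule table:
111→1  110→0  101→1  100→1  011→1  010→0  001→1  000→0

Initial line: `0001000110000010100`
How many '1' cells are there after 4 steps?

12

step 1: 1010101101000101011
step 2: 0101011010101010111
step 3: 1010110101010101111
step 4: 0101101010101011111
count of 1: 12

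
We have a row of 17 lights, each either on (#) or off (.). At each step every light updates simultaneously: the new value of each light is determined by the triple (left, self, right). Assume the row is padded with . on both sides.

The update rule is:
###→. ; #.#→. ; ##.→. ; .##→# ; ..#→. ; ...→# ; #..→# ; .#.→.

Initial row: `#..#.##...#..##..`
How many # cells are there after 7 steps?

5

step 1: .#...#.##..#.#.##
step 2: ..##...#.#.....#.
step 3: #.#.##....####..#
step 4: ....#.###.#...#..
step 5: ###...#....##..##
step 6: #..##..###.#.#.#.
step 7: .#.#.#.#........#
count of #: 5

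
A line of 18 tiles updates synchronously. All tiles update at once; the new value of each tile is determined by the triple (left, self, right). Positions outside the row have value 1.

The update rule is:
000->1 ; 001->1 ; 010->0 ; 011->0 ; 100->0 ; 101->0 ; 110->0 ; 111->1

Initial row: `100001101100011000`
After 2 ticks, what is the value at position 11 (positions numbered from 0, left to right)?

0

tick 1: 001110000001100011
tick 2: 010100111110001101
position 11 holds 0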